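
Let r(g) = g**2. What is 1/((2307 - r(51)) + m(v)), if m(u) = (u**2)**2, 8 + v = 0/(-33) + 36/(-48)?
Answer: 256/1425361 ≈ 0.00017960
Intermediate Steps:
v = -35/4 (v = -8 + (0/(-33) + 36/(-48)) = -8 + (0*(-1/33) + 36*(-1/48)) = -8 + (0 - 3/4) = -8 - 3/4 = -35/4 ≈ -8.7500)
m(u) = u**4
1/((2307 - r(51)) + m(v)) = 1/((2307 - 1*51**2) + (-35/4)**4) = 1/((2307 - 1*2601) + 1500625/256) = 1/((2307 - 2601) + 1500625/256) = 1/(-294 + 1500625/256) = 1/(1425361/256) = 256/1425361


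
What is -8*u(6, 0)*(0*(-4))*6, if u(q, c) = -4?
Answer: 0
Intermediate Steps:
-8*u(6, 0)*(0*(-4))*6 = -8*(-0*(-4))*6 = -8*(-4*0)*6 = -0*6 = -8*0 = 0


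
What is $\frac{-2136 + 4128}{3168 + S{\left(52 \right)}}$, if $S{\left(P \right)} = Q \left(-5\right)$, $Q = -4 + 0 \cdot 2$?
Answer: $\frac{498}{797} \approx 0.62484$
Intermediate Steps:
$Q = -4$ ($Q = -4 + 0 = -4$)
$S{\left(P \right)} = 20$ ($S{\left(P \right)} = \left(-4\right) \left(-5\right) = 20$)
$\frac{-2136 + 4128}{3168 + S{\left(52 \right)}} = \frac{-2136 + 4128}{3168 + 20} = \frac{1992}{3188} = 1992 \cdot \frac{1}{3188} = \frac{498}{797}$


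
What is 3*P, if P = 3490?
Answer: 10470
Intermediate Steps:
3*P = 3*3490 = 10470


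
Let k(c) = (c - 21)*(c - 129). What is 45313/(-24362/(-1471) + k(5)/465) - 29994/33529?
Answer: 33509560703949/15409056646 ≈ 2174.7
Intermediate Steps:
k(c) = (-129 + c)*(-21 + c) (k(c) = (-21 + c)*(-129 + c) = (-129 + c)*(-21 + c))
45313/(-24362/(-1471) + k(5)/465) - 29994/33529 = 45313/(-24362/(-1471) + (2709 + 5² - 150*5)/465) - 29994/33529 = 45313/(-24362*(-1/1471) + (2709 + 25 - 750)*(1/465)) - 29994*1/33529 = 45313/(24362/1471 + 1984*(1/465)) - 29994/33529 = 45313/(24362/1471 + 64/15) - 29994/33529 = 45313/(459574/22065) - 29994/33529 = 45313*(22065/459574) - 29994/33529 = 999831345/459574 - 29994/33529 = 33509560703949/15409056646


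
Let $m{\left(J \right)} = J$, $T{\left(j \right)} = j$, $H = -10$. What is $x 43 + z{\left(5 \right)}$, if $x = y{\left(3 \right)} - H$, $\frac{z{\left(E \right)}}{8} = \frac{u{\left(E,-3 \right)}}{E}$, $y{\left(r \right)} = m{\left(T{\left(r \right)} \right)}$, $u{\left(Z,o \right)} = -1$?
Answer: $\frac{2787}{5} \approx 557.4$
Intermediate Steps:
$y{\left(r \right)} = r$
$z{\left(E \right)} = - \frac{8}{E}$ ($z{\left(E \right)} = 8 \left(- \frac{1}{E}\right) = - \frac{8}{E}$)
$x = 13$ ($x = 3 - -10 = 3 + 10 = 13$)
$x 43 + z{\left(5 \right)} = 13 \cdot 43 - \frac{8}{5} = 559 - \frac{8}{5} = \frac{2787}{5}$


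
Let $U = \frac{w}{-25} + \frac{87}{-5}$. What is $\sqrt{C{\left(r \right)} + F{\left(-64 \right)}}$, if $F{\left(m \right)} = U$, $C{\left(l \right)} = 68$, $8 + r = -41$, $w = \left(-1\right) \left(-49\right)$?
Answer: $\frac{8 \sqrt{19}}{5} \approx 6.9742$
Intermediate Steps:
$w = 49$
$r = -49$ ($r = -8 - 41 = -49$)
$U = - \frac{484}{25}$ ($U = \frac{49}{-25} + \frac{87}{-5} = 49 \left(- \frac{1}{25}\right) + 87 \left(- \frac{1}{5}\right) = - \frac{49}{25} - \frac{87}{5} = - \frac{484}{25} \approx -19.36$)
$F{\left(m \right)} = - \frac{484}{25}$
$\sqrt{C{\left(r \right)} + F{\left(-64 \right)}} = \sqrt{68 - \frac{484}{25}} = \sqrt{\frac{1216}{25}} = \frac{8 \sqrt{19}}{5}$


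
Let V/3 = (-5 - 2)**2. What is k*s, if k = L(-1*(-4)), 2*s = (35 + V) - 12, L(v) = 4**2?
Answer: 1360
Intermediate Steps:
V = 147 (V = 3*(-5 - 2)**2 = 3*(-7)**2 = 3*49 = 147)
L(v) = 16
s = 85 (s = ((35 + 147) - 12)/2 = (182 - 12)/2 = (1/2)*170 = 85)
k = 16
k*s = 16*85 = 1360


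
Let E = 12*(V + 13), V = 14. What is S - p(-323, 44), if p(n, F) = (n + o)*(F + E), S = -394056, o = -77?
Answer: -246856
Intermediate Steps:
E = 324 (E = 12*(14 + 13) = 12*27 = 324)
p(n, F) = (-77 + n)*(324 + F) (p(n, F) = (n - 77)*(F + 324) = (-77 + n)*(324 + F))
S - p(-323, 44) = -394056 - (-24948 - 77*44 + 324*(-323) + 44*(-323)) = -394056 - (-24948 - 3388 - 104652 - 14212) = -394056 - 1*(-147200) = -394056 + 147200 = -246856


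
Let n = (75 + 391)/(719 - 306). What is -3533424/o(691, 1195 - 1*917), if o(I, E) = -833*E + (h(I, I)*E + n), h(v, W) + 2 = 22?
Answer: 364826028/23335829 ≈ 15.634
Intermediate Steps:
h(v, W) = 20 (h(v, W) = -2 + 22 = 20)
n = 466/413 ≈ 1.1283
o(I, E) = 466/413 - 813*E (o(I, E) = -833*E + (20*E + 466/413) = -833*E + (466/413 + 20*E) = 466/413 - 813*E)
-3533424/o(691, 1195 - 1*917) = -3533424/(466/413 - 813*(1195 - 1*917)) = -3533424/(466/413 - 813*(1195 - 917)) = -3533424/(466/413 - 813*278) = -3533424/(466/413 - 226014) = -3533424/(-93343316/413) = -3533424*(-413/93343316) = 364826028/23335829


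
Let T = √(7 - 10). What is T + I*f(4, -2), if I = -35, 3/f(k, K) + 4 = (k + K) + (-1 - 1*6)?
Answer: 35/3 + I*√3 ≈ 11.667 + 1.732*I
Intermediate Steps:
f(k, K) = 3/(-11 + K + k) (f(k, K) = 3/(-4 + ((k + K) + (-1 - 1*6))) = 3/(-4 + ((K + k) + (-1 - 6))) = 3/(-4 + ((K + k) - 7)) = 3/(-4 + (-7 + K + k)) = 3/(-11 + K + k))
T = I*√3 (T = √(-3) = I*√3 ≈ 1.732*I)
T + I*f(4, -2) = I*√3 - 105/(-11 - 2 + 4) = I*√3 - 105/(-9) = I*√3 - 105*(-1)/9 = I*√3 - 35*(-⅓) = I*√3 + 35/3 = 35/3 + I*√3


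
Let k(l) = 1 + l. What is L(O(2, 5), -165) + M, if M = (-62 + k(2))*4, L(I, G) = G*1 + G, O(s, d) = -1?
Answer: -566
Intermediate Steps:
L(I, G) = 2*G (L(I, G) = G + G = 2*G)
M = -236 (M = (-62 + (1 + 2))*4 = (-62 + 3)*4 = -59*4 = -236)
L(O(2, 5), -165) + M = 2*(-165) - 236 = -330 - 236 = -566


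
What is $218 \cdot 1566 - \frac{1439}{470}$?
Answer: $\frac{160450921}{470} \approx 3.4139 \cdot 10^{5}$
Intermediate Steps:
$218 \cdot 1566 - \frac{1439}{470} = 341388 - \frac{1439}{470} = \frac{160450921}{470}$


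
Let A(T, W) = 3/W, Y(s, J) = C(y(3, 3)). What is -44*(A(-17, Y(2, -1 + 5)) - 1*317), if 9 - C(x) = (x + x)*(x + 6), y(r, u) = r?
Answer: 209264/15 ≈ 13951.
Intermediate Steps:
C(x) = 9 - 2*x*(6 + x) (C(x) = 9 - (x + x)*(x + 6) = 9 - 2*x*(6 + x))
Y(s, J) = -45 (Y(s, J) = 9 - 12*3 - 2*3**2 = 9 - 36 - 2*9 = 9 - 36 - 18 = -45)
-44*(A(-17, Y(2, -1 + 5)) - 1*317) = -44*(3/(-45) - 1*317) = -44*(3*(-1/45) - 317) = -44*(-1/15 - 317) = -44*(-4756/15) = 209264/15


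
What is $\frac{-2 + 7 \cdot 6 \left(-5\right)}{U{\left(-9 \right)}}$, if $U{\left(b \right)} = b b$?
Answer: $- \frac{212}{81} \approx -2.6173$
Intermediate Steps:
$U{\left(b \right)} = b^{2}$
$\frac{-2 + 7 \cdot 6 \left(-5\right)}{U{\left(-9 \right)}} = \frac{-2 + 7 \cdot 6 \left(-5\right)}{\left(-9\right)^{2}} = \frac{-2 + 7 \left(-30\right)}{81} = \left(-2 - 210\right) \frac{1}{81} = \left(-212\right) \frac{1}{81} = - \frac{212}{81}$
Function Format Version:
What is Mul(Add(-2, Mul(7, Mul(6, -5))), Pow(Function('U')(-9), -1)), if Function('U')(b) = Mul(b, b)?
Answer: Rational(-212, 81) ≈ -2.6173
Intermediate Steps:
Function('U')(b) = Pow(b, 2)
Mul(Add(-2, Mul(7, Mul(6, -5))), Pow(Function('U')(-9), -1)) = Mul(Add(-2, Mul(7, Mul(6, -5))), Pow(Pow(-9, 2), -1)) = Mul(Add(-2, Mul(7, -30)), Pow(81, -1)) = Mul(Add(-2, -210), Rational(1, 81)) = Mul(-212, Rational(1, 81)) = Rational(-212, 81)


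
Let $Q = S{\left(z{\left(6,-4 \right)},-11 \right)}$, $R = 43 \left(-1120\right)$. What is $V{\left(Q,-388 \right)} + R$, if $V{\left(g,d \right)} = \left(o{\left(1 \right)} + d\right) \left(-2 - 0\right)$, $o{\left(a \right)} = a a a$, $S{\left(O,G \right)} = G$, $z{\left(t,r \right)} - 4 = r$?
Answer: $-47386$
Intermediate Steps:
$z{\left(t,r \right)} = 4 + r$
$o{\left(a \right)} = a^{3}$ ($o{\left(a \right)} = a^{2} a = a^{3}$)
$R = -48160$
$Q = -11$
$V{\left(g,d \right)} = -2 - 2 d$ ($V{\left(g,d \right)} = \left(1^{3} + d\right) \left(-2 - 0\right) = \left(1 + d\right) \left(-2 + 0\right) = \left(1 + d\right) \left(-2\right) = -2 - 2 d$)
$V{\left(Q,-388 \right)} + R = \left(-2 - -776\right) - 48160 = \left(-2 + 776\right) - 48160 = 774 - 48160 = -47386$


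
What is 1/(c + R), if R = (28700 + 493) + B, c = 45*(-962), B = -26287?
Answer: -1/40384 ≈ -2.4762e-5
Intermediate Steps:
c = -43290
R = 2906 (R = (28700 + 493) - 26287 = 29193 - 26287 = 2906)
1/(c + R) = 1/(-43290 + 2906) = 1/(-40384) = -1/40384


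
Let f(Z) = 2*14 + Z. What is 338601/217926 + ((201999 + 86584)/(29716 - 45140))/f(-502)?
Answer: 47007287471/29504662144 ≈ 1.5932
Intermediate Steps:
f(Z) = 28 + Z
338601/217926 + ((201999 + 86584)/(29716 - 45140))/f(-502) = 338601/217926 + ((201999 + 86584)/(29716 - 45140))/(28 - 502) = 338601*(1/217926) + (288583/(-15424))/(-474) = 112867/72642 + (288583*(-1/15424))*(-1/474) = 112867/72642 - 288583/15424*(-1/474) = 112867/72642 + 288583/7310976 = 47007287471/29504662144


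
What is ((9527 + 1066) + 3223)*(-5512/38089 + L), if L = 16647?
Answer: 8760201572936/38089 ≈ 2.2999e+8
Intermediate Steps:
((9527 + 1066) + 3223)*(-5512/38089 + L) = ((9527 + 1066) + 3223)*(-5512/38089 + 16647) = (10593 + 3223)*(-5512*1/38089 + 16647) = 13816*(-5512/38089 + 16647) = 13816*(634062071/38089) = 8760201572936/38089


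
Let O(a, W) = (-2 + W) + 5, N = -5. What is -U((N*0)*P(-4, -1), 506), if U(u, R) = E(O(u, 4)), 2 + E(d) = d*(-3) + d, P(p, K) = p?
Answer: 16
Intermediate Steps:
O(a, W) = 3 + W
E(d) = -2 - 2*d (E(d) = -2 + (d*(-3) + d) = -2 + (-3*d + d) = -2 - 2*d)
U(u, R) = -16 (U(u, R) = -2 - 2*(3 + 4) = -2 - 2*7 = -2 - 14 = -16)
-U((N*0)*P(-4, -1), 506) = -1*(-16) = 16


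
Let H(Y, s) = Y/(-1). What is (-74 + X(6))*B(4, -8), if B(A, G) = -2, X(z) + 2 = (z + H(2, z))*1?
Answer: 144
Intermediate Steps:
H(Y, s) = -Y (H(Y, s) = Y*(-1) = -Y)
X(z) = -4 + z (X(z) = -2 + (z - 1*2)*1 = -2 + (z - 2)*1 = -2 + (-2 + z)*1 = -2 + (-2 + z) = -4 + z)
(-74 + X(6))*B(4, -8) = (-74 + (-4 + 6))*(-2) = (-74 + 2)*(-2) = -72*(-2) = 144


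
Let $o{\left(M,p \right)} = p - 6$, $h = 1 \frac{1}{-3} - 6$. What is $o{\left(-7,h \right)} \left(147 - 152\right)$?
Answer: $\frac{185}{3} \approx 61.667$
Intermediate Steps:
$h = - \frac{19}{3}$ ($h = 1 \left(- \frac{1}{3}\right) - 6 = - \frac{1}{3} - 6 = - \frac{19}{3} \approx -6.3333$)
$o{\left(M,p \right)} = -6 + p$ ($o{\left(M,p \right)} = p - 6 = -6 + p$)
$o{\left(-7,h \right)} \left(147 - 152\right) = \left(-6 - \frac{19}{3}\right) \left(147 - 152\right) = \left(- \frac{37}{3}\right) \left(-5\right) = \frac{185}{3}$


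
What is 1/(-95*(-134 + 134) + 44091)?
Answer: 1/44091 ≈ 2.2680e-5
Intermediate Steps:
1/(-95*(-134 + 134) + 44091) = 1/(-95*0 + 44091) = 1/(0 + 44091) = 1/44091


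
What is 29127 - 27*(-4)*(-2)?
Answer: 28911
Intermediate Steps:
29127 - 27*(-4)*(-2) = 29127 + 108*(-2) = 29127 - 216 = 28911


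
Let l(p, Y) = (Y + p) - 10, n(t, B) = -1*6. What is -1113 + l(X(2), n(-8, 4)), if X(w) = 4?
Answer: -1125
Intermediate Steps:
n(t, B) = -6
l(p, Y) = -10 + Y + p
-1113 + l(X(2), n(-8, 4)) = -1113 + (-10 - 6 + 4) = -1113 - 12 = -1125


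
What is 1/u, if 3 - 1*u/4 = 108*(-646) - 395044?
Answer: 1/1859260 ≈ 5.3785e-7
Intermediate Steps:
u = 1859260 (u = 12 - 4*(108*(-646) - 395044) = 12 - 4*(-69768 - 395044) = 12 - 4*(-464812) = 12 + 1859248 = 1859260)
1/u = 1/1859260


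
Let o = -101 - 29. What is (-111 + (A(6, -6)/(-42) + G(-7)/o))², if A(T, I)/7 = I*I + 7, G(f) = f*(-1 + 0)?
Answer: 531440809/38025 ≈ 13976.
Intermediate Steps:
o = -130
G(f) = -f (G(f) = f*(-1) = -f)
A(T, I) = 49 + 7*I² (A(T, I) = 7*(I*I + 7) = 7*(I² + 7) = 7*(7 + I²) = 49 + 7*I²)
(-111 + (A(6, -6)/(-42) + G(-7)/o))² = (-111 + ((49 + 7*(-6)²)/(-42) - 1*(-7)/(-130)))² = (-111 + ((49 + 7*36)*(-1/42) + 7*(-1/130)))² = (-111 + ((49 + 252)*(-1/42) - 7/130))² = (-111 + (301*(-1/42) - 7/130))² = (-111 + (-43/6 - 7/130))² = (-111 - 1408/195)² = (-23053/195)² = 531440809/38025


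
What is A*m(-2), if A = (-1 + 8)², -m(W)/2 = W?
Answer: 196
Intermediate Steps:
m(W) = -2*W
A = 49 (A = 7² = 49)
A*m(-2) = 49*(-2*(-2)) = 49*4 = 196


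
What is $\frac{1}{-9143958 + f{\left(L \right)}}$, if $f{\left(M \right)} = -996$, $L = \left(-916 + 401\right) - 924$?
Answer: $- \frac{1}{9144954} \approx -1.0935 \cdot 10^{-7}$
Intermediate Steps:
$L = -1439$ ($L = -515 - 924 = -1439$)
$\frac{1}{-9143958 + f{\left(L \right)}} = \frac{1}{-9143958 - 996} = \frac{1}{-9144954} = - \frac{1}{9144954}$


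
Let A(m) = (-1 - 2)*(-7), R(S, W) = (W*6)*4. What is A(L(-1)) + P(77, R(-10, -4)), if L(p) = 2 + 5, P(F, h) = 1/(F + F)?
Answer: 3235/154 ≈ 21.007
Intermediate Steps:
R(S, W) = 24*W (R(S, W) = (6*W)*4 = 24*W)
P(F, h) = 1/(2*F)
L(p) = 7
A(m) = 21 (A(m) = -3*(-7) = 21)
A(L(-1)) + P(77, R(-10, -4)) = 21 + (½)/77 = 21 + (½)*(1/77) = 21 + 1/154 = 3235/154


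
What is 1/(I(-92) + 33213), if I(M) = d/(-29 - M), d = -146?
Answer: 63/2092273 ≈ 3.0111e-5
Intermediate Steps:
I(M) = -146/(-29 - M)
1/(I(-92) + 33213) = 1/(146/(29 - 92) + 33213) = 1/(146/(-63) + 33213) = 1/(146*(-1/63) + 33213) = 1/(-146/63 + 33213) = 1/(2092273/63) = 63/2092273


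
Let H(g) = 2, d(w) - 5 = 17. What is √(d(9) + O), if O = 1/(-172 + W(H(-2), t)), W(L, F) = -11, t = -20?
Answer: 5*√29463/183 ≈ 4.6898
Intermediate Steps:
d(w) = 22 (d(w) = 5 + 17 = 22)
O = -1/183 (O = 1/(-172 - 11) = 1/(-183) = -1/183 ≈ -0.0054645)
√(d(9) + O) = √(22 - 1/183) = √(4025/183) = 5*√29463/183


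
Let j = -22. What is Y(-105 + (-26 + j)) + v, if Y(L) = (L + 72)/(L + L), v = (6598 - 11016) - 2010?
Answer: -218543/34 ≈ -6427.7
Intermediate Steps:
v = -6428 (v = -4418 - 2010 = -6428)
Y(L) = (72 + L)/(2*L) (Y(L) = (72 + L)/((2*L)) = (72 + L)*(1/(2*L)) = (72 + L)/(2*L))
Y(-105 + (-26 + j)) + v = (72 + (-105 + (-26 - 22)))/(2*(-105 + (-26 - 22))) - 6428 = (72 + (-105 - 48))/(2*(-105 - 48)) - 6428 = (½)*(72 - 153)/(-153) - 6428 = (½)*(-1/153)*(-81) - 6428 = 9/34 - 6428 = -218543/34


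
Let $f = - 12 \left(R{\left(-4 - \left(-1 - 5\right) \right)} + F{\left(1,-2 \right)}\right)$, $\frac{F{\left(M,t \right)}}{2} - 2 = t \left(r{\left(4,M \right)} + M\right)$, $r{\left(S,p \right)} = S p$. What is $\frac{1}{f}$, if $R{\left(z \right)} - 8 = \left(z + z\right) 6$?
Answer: $- \frac{1}{192} \approx -0.0052083$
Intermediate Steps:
$R{\left(z \right)} = 8 + 12 z$ ($R{\left(z \right)} = 8 + \left(z + z\right) 6 = 8 + 2 z 6 = 8 + 12 z$)
$F{\left(M,t \right)} = 4 + 10 M t$ ($F{\left(M,t \right)} = 4 + 2 t \left(4 M + M\right) = 4 + 2 t 5 M = 4 + 2 \cdot 5 M t = 4 + 10 M t$)
$f = -192$ ($f = - 12 \left(\left(8 + 12 \left(-4 - \left(-1 - 5\right)\right)\right) + \left(4 + 10 \cdot 1 \left(-2\right)\right)\right) = - 12 \left(\left(8 + 12 \left(-4 - -6\right)\right) + \left(4 - 20\right)\right) = - 12 \left(\left(8 + 12 \left(-4 + 6\right)\right) - 16\right) = - 12 \left(\left(8 + 12 \cdot 2\right) - 16\right) = - 12 \left(\left(8 + 24\right) - 16\right) = - 12 \left(32 - 16\right) = \left(-12\right) 16 = -192$)
$\frac{1}{f} = \frac{1}{-192} = - \frac{1}{192}$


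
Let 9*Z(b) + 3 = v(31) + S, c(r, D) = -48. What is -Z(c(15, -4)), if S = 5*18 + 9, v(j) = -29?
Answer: -67/9 ≈ -7.4444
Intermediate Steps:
S = 99 (S = 90 + 9 = 99)
Z(b) = 67/9 (Z(b) = -1/3 + (-29 + 99)/9 = -1/3 + (1/9)*70 = -1/3 + 70/9 = 67/9)
-Z(c(15, -4)) = -1*67/9 = -67/9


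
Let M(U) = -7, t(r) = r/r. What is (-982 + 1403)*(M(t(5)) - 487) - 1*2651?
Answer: -210625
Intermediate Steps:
t(r) = 1
(-982 + 1403)*(M(t(5)) - 487) - 1*2651 = (-982 + 1403)*(-7 - 487) - 1*2651 = 421*(-494) - 2651 = -207974 - 2651 = -210625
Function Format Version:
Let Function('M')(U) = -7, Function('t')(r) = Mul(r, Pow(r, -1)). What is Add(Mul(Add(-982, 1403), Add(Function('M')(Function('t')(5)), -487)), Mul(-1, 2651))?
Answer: -210625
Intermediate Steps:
Function('t')(r) = 1
Add(Mul(Add(-982, 1403), Add(Function('M')(Function('t')(5)), -487)), Mul(-1, 2651)) = Add(Mul(Add(-982, 1403), Add(-7, -487)), Mul(-1, 2651)) = Add(Mul(421, -494), -2651) = Add(-207974, -2651) = -210625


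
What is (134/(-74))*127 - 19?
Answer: -9212/37 ≈ -248.97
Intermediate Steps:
(134/(-74))*127 - 19 = (134*(-1/74))*127 - 19 = -67/37*127 - 19 = -8509/37 - 19 = -9212/37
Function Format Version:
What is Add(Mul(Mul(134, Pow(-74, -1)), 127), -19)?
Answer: Rational(-9212, 37) ≈ -248.97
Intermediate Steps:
Add(Mul(Mul(134, Pow(-74, -1)), 127), -19) = Add(Mul(Mul(134, Rational(-1, 74)), 127), -19) = Add(Mul(Rational(-67, 37), 127), -19) = Add(Rational(-8509, 37), -19) = Rational(-9212, 37)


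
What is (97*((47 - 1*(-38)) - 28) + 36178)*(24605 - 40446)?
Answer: -660680587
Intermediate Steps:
(97*((47 - 1*(-38)) - 28) + 36178)*(24605 - 40446) = (97*((47 + 38) - 28) + 36178)*(-15841) = (97*(85 - 28) + 36178)*(-15841) = (97*57 + 36178)*(-15841) = (5529 + 36178)*(-15841) = 41707*(-15841) = -660680587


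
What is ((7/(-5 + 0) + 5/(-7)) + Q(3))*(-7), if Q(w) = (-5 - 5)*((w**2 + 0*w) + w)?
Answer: 4274/5 ≈ 854.80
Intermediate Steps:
Q(w) = -10*w - 10*w**2 (Q(w) = -10*((w**2 + 0) + w) = -10*(w**2 + w) = -10*(w + w**2) = -10*w - 10*w**2)
((7/(-5 + 0) + 5/(-7)) + Q(3))*(-7) = ((7/(-5 + 0) + 5/(-7)) - 10*3*(1 + 3))*(-7) = ((7/(-5) + 5*(-1/7)) - 10*3*4)*(-7) = ((7*(-1/5) - 5/7) - 120)*(-7) = ((-7/5 - 5/7) - 120)*(-7) = (-74/35 - 120)*(-7) = -4274/35*(-7) = 4274/5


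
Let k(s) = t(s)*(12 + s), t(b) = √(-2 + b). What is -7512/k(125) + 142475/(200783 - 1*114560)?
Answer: 3475/2103 - 2504*√123/5617 ≈ -3.2916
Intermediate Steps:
k(s) = √(-2 + s)*(12 + s)
-7512/k(125) + 142475/(200783 - 1*114560) = -7512*1/(√(-2 + 125)*(12 + 125)) + 142475/(200783 - 1*114560) = -7512*√123/16851 + 142475/(200783 - 114560) = -7512*√123/16851 + 142475/86223 = -2504*√123/5617 + 142475*(1/86223) = -2504*√123/5617 + 3475/2103 = 3475/2103 - 2504*√123/5617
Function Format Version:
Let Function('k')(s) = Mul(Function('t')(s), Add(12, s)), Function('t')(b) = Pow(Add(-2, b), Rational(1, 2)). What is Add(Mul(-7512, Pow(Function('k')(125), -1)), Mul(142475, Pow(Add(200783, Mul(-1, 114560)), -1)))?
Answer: Add(Rational(3475, 2103), Mul(Rational(-2504, 5617), Pow(123, Rational(1, 2)))) ≈ -3.2916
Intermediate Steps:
Function('k')(s) = Mul(Pow(Add(-2, s), Rational(1, 2)), Add(12, s))
Add(Mul(-7512, Pow(Function('k')(125), -1)), Mul(142475, Pow(Add(200783, Mul(-1, 114560)), -1))) = Add(Mul(-7512, Pow(Mul(Pow(Add(-2, 125), Rational(1, 2)), Add(12, 125)), -1)), Mul(142475, Pow(Add(200783, Mul(-1, 114560)), -1))) = Add(Mul(-7512, Pow(Mul(Pow(123, Rational(1, 2)), 137), -1)), Mul(142475, Pow(Add(200783, -114560), -1))) = Add(Mul(-7512, Pow(Mul(137, Pow(123, Rational(1, 2))), -1)), Mul(142475, Pow(86223, -1))) = Add(Mul(-7512, Mul(Rational(1, 16851), Pow(123, Rational(1, 2)))), Mul(142475, Rational(1, 86223))) = Add(Mul(Rational(-2504, 5617), Pow(123, Rational(1, 2))), Rational(3475, 2103)) = Add(Rational(3475, 2103), Mul(Rational(-2504, 5617), Pow(123, Rational(1, 2))))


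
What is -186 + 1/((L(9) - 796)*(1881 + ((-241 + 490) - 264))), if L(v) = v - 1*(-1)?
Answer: -272801737/1466676 ≈ -186.00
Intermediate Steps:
L(v) = 1 + v (L(v) = v + 1 = 1 + v)
-186 + 1/((L(9) - 796)*(1881 + ((-241 + 490) - 264))) = -186 + 1/(((1 + 9) - 796)*(1881 + ((-241 + 490) - 264))) = -186 + 1/((10 - 796)*(1881 + (249 - 264))) = -186 + 1/(-786*(1881 - 15)) = -186 + 1/(-786*1866) = -186 + 1/(-1466676) = -186 - 1/1466676 = -272801737/1466676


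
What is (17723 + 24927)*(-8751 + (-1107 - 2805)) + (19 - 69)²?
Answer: -540074450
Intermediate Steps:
(17723 + 24927)*(-8751 + (-1107 - 2805)) + (19 - 69)² = 42650*(-8751 - 3912) + (-50)² = 42650*(-12663) + 2500 = -540076950 + 2500 = -540074450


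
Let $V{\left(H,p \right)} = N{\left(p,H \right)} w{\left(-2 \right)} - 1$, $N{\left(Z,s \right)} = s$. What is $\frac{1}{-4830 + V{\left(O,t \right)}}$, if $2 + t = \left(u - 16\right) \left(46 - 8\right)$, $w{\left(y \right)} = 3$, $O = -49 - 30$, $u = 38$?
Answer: $- \frac{1}{5068} \approx -0.00019732$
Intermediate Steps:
$O = -79$
$t = 834$ ($t = -2 + \left(38 - 16\right) \left(46 - 8\right) = -2 + 22 \cdot 38 = -2 + 836 = 834$)
$V{\left(H,p \right)} = -1 + 3 H$ ($V{\left(H,p \right)} = H 3 - 1 = 3 H - 1 = -1 + 3 H$)
$\frac{1}{-4830 + V{\left(O,t \right)}} = \frac{1}{-4830 + \left(-1 + 3 \left(-79\right)\right)} = \frac{1}{-4830 - 238} = \frac{1}{-5068} = - \frac{1}{5068}$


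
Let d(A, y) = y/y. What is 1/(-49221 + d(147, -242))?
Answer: -1/49220 ≈ -2.0317e-5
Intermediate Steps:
d(A, y) = 1
1/(-49221 + d(147, -242)) = 1/(-49221 + 1) = 1/(-49220) = -1/49220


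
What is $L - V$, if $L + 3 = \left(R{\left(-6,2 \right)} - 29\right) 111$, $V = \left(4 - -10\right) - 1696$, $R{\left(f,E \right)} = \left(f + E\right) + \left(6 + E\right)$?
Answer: $-1096$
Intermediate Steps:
$R{\left(f,E \right)} = 6 + f + 2 E$ ($R{\left(f,E \right)} = \left(E + f\right) + \left(6 + E\right) = 6 + f + 2 E$)
$V = -1682$ ($V = \left(4 + 10\right) - 1696 = 14 - 1696 = -1682$)
$L = -2778$ ($L = -3 + \left(\left(6 - 6 + 2 \cdot 2\right) - 29\right) 111 = -3 + \left(\left(6 - 6 + 4\right) - 29\right) 111 = -3 + \left(4 - 29\right) 111 = -3 - 2775 = -2778$)
$L - V = -2778 - -1682 = -2778 + 1682 = -1096$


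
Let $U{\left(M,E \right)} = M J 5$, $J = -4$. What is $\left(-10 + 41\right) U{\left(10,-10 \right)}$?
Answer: $-6200$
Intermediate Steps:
$U{\left(M,E \right)} = - 20 M$ ($U{\left(M,E \right)} = M \left(-4\right) 5 = - 4 M 5 = - 20 M$)
$\left(-10 + 41\right) U{\left(10,-10 \right)} = \left(-10 + 41\right) \left(\left(-20\right) 10\right) = 31 \left(-200\right) = -6200$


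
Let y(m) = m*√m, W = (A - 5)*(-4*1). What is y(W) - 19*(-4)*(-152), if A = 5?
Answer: -11552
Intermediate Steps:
W = 0 (W = (5 - 5)*(-4*1) = 0*(-4) = 0)
y(m) = m^(3/2)
y(W) - 19*(-4)*(-152) = 0^(3/2) - 19*(-4)*(-152) = 0 + 76*(-152) = 0 - 11552 = -11552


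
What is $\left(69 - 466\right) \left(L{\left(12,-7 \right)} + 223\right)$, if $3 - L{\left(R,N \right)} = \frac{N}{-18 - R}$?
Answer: $- \frac{2688881}{30} \approx -89629.0$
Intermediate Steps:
$L{\left(R,N \right)} = 3 - \frac{N}{-18 - R}$
$\left(69 - 466\right) \left(L{\left(12,-7 \right)} + 223\right) = \left(69 - 466\right) \left(\frac{54 - 7 + 3 \cdot 12}{18 + 12} + 223\right) = - 397 \left(\frac{54 - 7 + 36}{30} + 223\right) = - 397 \left(\frac{1}{30} \cdot 83 + 223\right) = - 397 \left(\frac{83}{30} + 223\right) = \left(-397\right) \frac{6773}{30} = - \frac{2688881}{30}$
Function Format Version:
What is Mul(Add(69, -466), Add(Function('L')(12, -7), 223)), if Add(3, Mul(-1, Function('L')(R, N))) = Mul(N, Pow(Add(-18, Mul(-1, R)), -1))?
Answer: Rational(-2688881, 30) ≈ -89629.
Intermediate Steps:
Function('L')(R, N) = Add(3, Mul(-1, N, Pow(Add(-18, Mul(-1, R)), -1))) (Function('L')(R, N) = Add(3, Mul(-1, Mul(N, Pow(Add(-18, Mul(-1, R)), -1)))) = Add(3, Mul(-1, N, Pow(Add(-18, Mul(-1, R)), -1))))
Mul(Add(69, -466), Add(Function('L')(12, -7), 223)) = Mul(Add(69, -466), Add(Mul(Pow(Add(18, 12), -1), Add(54, -7, Mul(3, 12))), 223)) = Mul(-397, Add(Mul(Pow(30, -1), Add(54, -7, 36)), 223)) = Mul(-397, Add(Mul(Rational(1, 30), 83), 223)) = Mul(-397, Add(Rational(83, 30), 223)) = Mul(-397, Rational(6773, 30)) = Rational(-2688881, 30)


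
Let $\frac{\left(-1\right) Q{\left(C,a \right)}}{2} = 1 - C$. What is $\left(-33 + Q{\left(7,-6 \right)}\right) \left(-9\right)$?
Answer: $189$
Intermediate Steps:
$Q{\left(C,a \right)} = -2 + 2 C$ ($Q{\left(C,a \right)} = - 2 \left(1 - C\right) = -2 + 2 C$)
$\left(-33 + Q{\left(7,-6 \right)}\right) \left(-9\right) = \left(-33 + \left(-2 + 2 \cdot 7\right)\right) \left(-9\right) = \left(-33 + \left(-2 + 14\right)\right) \left(-9\right) = \left(-33 + 12\right) \left(-9\right) = \left(-21\right) \left(-9\right) = 189$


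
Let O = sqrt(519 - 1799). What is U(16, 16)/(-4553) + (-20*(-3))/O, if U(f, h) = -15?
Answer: 15/4553 - 3*I*sqrt(5)/4 ≈ 0.0032945 - 1.6771*I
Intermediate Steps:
O = 16*I*sqrt(5) (O = sqrt(-1280) = 16*I*sqrt(5) ≈ 35.777*I)
U(16, 16)/(-4553) + (-20*(-3))/O = -15/(-4553) + (-20*(-3))/((16*I*sqrt(5))) = -15*(-1/4553) + 60*(-I*sqrt(5)/80) = 15/4553 - 3*I*sqrt(5)/4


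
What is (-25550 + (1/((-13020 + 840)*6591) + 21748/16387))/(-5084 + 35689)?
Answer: -4801405204213021/5751649298385900 ≈ -0.83479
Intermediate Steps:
(-25550 + (1/((-13020 + 840)*6591) + 21748/16387))/(-5084 + 35689) = (-25550 + ((1/6591)/(-12180) + 21748*(1/16387)))/30605 = (-25550 + (-1/12180*1/6591 + 21748/16387))*(1/30605) = (-25550 + (-1/80278380 + 21748/16387))*(1/30605) = (-25550 + 249413455979/187931687580)*(1/30605) = -4801405204213021/187931687580*1/30605 = -4801405204213021/5751649298385900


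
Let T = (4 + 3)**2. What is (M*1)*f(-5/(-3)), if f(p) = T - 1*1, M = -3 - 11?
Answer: -672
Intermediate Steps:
T = 49 (T = 7**2 = 49)
M = -14
f(p) = 48 (f(p) = 49 - 1*1 = 49 - 1 = 48)
(M*1)*f(-5/(-3)) = -14*1*48 = -14*48 = -672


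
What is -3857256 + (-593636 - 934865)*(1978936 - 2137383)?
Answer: 242182540691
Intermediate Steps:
-3857256 + (-593636 - 934865)*(1978936 - 2137383) = -3857256 - 1528501*(-158447) = -3857256 + 242186397947 = 242182540691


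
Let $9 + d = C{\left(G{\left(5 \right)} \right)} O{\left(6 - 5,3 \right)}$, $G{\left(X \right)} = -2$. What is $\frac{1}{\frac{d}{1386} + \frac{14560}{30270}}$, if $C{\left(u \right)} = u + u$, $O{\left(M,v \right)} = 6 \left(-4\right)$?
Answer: $\frac{155386}{84495} \approx 1.839$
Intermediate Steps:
$O{\left(M,v \right)} = -24$
$C{\left(u \right)} = 2 u$
$d = 87$ ($d = -9 + 2 \left(-2\right) \left(-24\right) = -9 - -96 = -9 + 96 = 87$)
$\frac{1}{\frac{d}{1386} + \frac{14560}{30270}} = \frac{1}{\frac{87}{1386} + \frac{14560}{30270}} = \frac{1}{87 \cdot \frac{1}{1386} + 14560 \cdot \frac{1}{30270}} = \frac{1}{\frac{29}{462} + \frac{1456}{3027}} = \frac{1}{\frac{84495}{155386}} = \frac{155386}{84495}$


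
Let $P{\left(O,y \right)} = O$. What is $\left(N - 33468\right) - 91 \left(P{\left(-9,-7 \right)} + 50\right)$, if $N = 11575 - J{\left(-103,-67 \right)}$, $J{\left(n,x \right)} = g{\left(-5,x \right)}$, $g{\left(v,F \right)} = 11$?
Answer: $-25635$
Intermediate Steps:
$J{\left(n,x \right)} = 11$
$N = 11564$ ($N = 11575 - 11 = 11564$)
$\left(N - 33468\right) - 91 \left(P{\left(-9,-7 \right)} + 50\right) = \left(11564 - 33468\right) - 91 \left(-9 + 50\right) = -21904 - 3731 = -25635$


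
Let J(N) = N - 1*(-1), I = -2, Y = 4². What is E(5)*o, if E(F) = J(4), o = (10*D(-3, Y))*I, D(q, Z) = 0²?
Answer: 0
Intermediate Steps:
Y = 16
D(q, Z) = 0
J(N) = 1 + N (J(N) = N + 1 = 1 + N)
o = 0 (o = (10*0)*(-2) = 0*(-2) = 0)
E(F) = 5 (E(F) = 1 + 4 = 5)
E(5)*o = 5*0 = 0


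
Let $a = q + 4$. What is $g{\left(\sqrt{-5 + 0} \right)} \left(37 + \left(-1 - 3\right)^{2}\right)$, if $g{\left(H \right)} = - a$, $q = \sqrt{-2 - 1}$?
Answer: $-212 - 53 i \sqrt{3} \approx -212.0 - 91.799 i$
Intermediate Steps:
$q = i \sqrt{3}$ ($q = \sqrt{-3} = i \sqrt{3} \approx 1.732 i$)
$a = 4 + i \sqrt{3}$ ($a = i \sqrt{3} + 4 = 4 + i \sqrt{3} \approx 4.0 + 1.732 i$)
$g{\left(H \right)} = -4 - i \sqrt{3}$ ($g{\left(H \right)} = - (4 + i \sqrt{3}) = -4 - i \sqrt{3}$)
$g{\left(\sqrt{-5 + 0} \right)} \left(37 + \left(-1 - 3\right)^{2}\right) = \left(-4 - i \sqrt{3}\right) \left(37 + \left(-1 - 3\right)^{2}\right) = \left(-4 - i \sqrt{3}\right) \left(37 + \left(-4\right)^{2}\right) = \left(-4 - i \sqrt{3}\right) \left(37 + 16\right) = \left(-4 - i \sqrt{3}\right) 53 = -212 - 53 i \sqrt{3}$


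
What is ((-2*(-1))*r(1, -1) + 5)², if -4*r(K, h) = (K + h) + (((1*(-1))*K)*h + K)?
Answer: 16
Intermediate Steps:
r(K, h) = -K/2 - h/4 + K*h/4 (r(K, h) = -((K + h) + (((1*(-1))*K)*h + K))/4 = -((K + h) + ((-K)*h + K))/4 = -((K + h) + (-K*h + K))/4 = -((K + h) + (K - K*h))/4 = -(h + 2*K - K*h)/4 = -K/2 - h/4 + K*h/4)
((-2*(-1))*r(1, -1) + 5)² = ((-2*(-1))*(-½*1 - ¼*(-1) + (¼)*1*(-1)) + 5)² = (2*(-½ + ¼ - ¼) + 5)² = (2*(-½) + 5)² = (-1 + 5)² = 4² = 16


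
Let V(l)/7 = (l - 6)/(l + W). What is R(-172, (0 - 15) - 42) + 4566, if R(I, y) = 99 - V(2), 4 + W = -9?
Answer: 51287/11 ≈ 4662.5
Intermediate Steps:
W = -13 (W = -4 - 9 = -13)
V(l) = 7*(-6 + l)/(-13 + l) (V(l) = 7*((l - 6)/(l - 13)) = 7*((-6 + l)/(-13 + l)) = 7*(-6 + l)/(-13 + l))
R(I, y) = 1061/11 (R(I, y) = 99 - 7*(-6 + 2)/(-13 + 2) = 99 - 7*(-4)/(-11) = 99 - 7*(-1)*(-4)/11 = 99 - 1*28/11 = 99 - 28/11 = 1061/11)
R(-172, (0 - 15) - 42) + 4566 = 1061/11 + 4566 = 51287/11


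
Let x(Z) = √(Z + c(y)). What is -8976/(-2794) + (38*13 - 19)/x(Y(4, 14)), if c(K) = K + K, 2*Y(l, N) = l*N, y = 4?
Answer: 62773/762 ≈ 82.379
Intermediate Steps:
Y(l, N) = N*l/2 (Y(l, N) = (l*N)/2 = (N*l)/2 = N*l/2)
c(K) = 2*K
x(Z) = √(8 + Z) (x(Z) = √(Z + 2*4) = √(Z + 8) = √(8 + Z))
-8976/(-2794) + (38*13 - 19)/x(Y(4, 14)) = -8976/(-2794) + (38*13 - 19)/(√(8 + (½)*14*4)) = -8976*(-1/2794) + (494 - 19)/(√(8 + 28)) = 408/127 + 475/(√36) = 408/127 + 475/6 = 62773/762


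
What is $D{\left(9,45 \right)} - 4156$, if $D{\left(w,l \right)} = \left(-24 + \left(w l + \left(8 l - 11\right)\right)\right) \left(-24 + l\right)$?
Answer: $11174$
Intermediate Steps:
$D{\left(w,l \right)} = \left(-24 + l\right) \left(-35 + 8 l + l w\right)$ ($D{\left(w,l \right)} = \left(-24 + \left(l w + \left(-11 + 8 l\right)\right)\right) \left(-24 + l\right) = \left(-24 + \left(-11 + 8 l + l w\right)\right) \left(-24 + l\right) = \left(-35 + 8 l + l w\right) \left(-24 + l\right) = \left(-24 + l\right) \left(-35 + 8 l + l w\right)$)
$D{\left(9,45 \right)} - 4156 = \left(840 - 10215 + 8 \cdot 45^{2} + 9 \cdot 45^{2} - 1080 \cdot 9\right) - 4156 = \left(840 - 10215 + 8 \cdot 2025 + 9 \cdot 2025 - 9720\right) - 4156 = \left(840 - 10215 + 16200 + 18225 - 9720\right) - 4156 = 15330 - 4156 = 11174$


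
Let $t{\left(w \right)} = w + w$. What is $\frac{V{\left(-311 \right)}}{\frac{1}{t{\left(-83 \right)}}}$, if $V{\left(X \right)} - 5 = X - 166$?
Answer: $78352$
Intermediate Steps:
$t{\left(w \right)} = 2 w$
$V{\left(X \right)} = -161 + X$ ($V{\left(X \right)} = 5 + \left(X - 166\right) = 5 + \left(-166 + X\right) = -161 + X$)
$\frac{V{\left(-311 \right)}}{\frac{1}{t{\left(-83 \right)}}} = \frac{-161 - 311}{\frac{1}{2 \left(-83\right)}} = - \frac{472}{\frac{1}{-166}} = - \frac{472}{- \frac{1}{166}} = \left(-472\right) \left(-166\right) = 78352$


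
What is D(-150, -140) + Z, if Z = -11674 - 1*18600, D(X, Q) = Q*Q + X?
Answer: -10824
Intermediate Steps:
D(X, Q) = X + Q² (D(X, Q) = Q² + X = X + Q²)
Z = -30274 (Z = -11674 - 18600 = -30274)
D(-150, -140) + Z = (-150 + (-140)²) - 30274 = (-150 + 19600) - 30274 = 19450 - 30274 = -10824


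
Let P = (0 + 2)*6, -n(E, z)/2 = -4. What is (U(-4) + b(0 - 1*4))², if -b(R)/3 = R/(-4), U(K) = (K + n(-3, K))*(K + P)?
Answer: 841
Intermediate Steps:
n(E, z) = 8 (n(E, z) = -2*(-4) = 8)
P = 12 (P = 2*6 = 12)
U(K) = (8 + K)*(12 + K) (U(K) = (K + 8)*(K + 12) = (8 + K)*(12 + K))
b(R) = 3*R/4 (b(R) = -3*R/(-4) = -3*R*(-1)/4 = -(-3)*R/4 = 3*R/4)
(U(-4) + b(0 - 1*4))² = ((96 + (-4)² + 20*(-4)) + 3*(0 - 1*4)/4)² = ((96 + 16 - 80) + 3*(0 - 4)/4)² = (32 + (¾)*(-4))² = (32 - 3)² = 29² = 841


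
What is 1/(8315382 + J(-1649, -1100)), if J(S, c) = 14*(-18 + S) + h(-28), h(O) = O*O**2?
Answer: 1/8270092 ≈ 1.2092e-7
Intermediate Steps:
h(O) = O**3
J(S, c) = -22204 + 14*S (J(S, c) = 14*(-18 + S) + (-28)**3 = (-252 + 14*S) - 21952 = -22204 + 14*S)
1/(8315382 + J(-1649, -1100)) = 1/(8315382 + (-22204 + 14*(-1649))) = 1/(8315382 + (-22204 - 23086)) = 1/(8315382 - 45290) = 1/8270092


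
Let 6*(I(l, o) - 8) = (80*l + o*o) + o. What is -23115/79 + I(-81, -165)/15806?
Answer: -182542044/624337 ≈ -292.38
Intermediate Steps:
I(l, o) = 8 + o/6 + o²/6 + 40*l/3 (I(l, o) = 8 + ((80*l + o*o) + o)/6 = 8 + ((80*l + o²) + o)/6 = 8 + ((o² + 80*l) + o)/6 = 8 + (o + o² + 80*l)/6 = 8 + (o/6 + o²/6 + 40*l/3) = 8 + o/6 + o²/6 + 40*l/3)
-23115/79 + I(-81, -165)/15806 = -23115/79 + (8 + (⅙)*(-165) + (⅙)*(-165)² + (40/3)*(-81))/15806 = -23115*1/79 + (8 - 55/2 + (⅙)*27225 - 1080)*(1/15806) = -23115/79 + (8 - 55/2 + 9075/2 - 1080)*(1/15806) = -23115/79 + 3438*(1/15806) = -23115/79 + 1719/7903 = -182542044/624337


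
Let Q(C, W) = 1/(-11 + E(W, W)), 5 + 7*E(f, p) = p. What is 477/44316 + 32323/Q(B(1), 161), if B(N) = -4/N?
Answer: 12573518079/34468 ≈ 3.6479e+5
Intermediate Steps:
E(f, p) = -5/7 + p/7
Q(C, W) = 1/(-82/7 + W/7) (Q(C, W) = 1/(-11 + (-5/7 + W/7)) = 1/(-82/7 + W/7))
477/44316 + 32323/Q(B(1), 161) = 477/44316 + 32323/((7/(-82 + 161))) = 477*(1/44316) + 32323/((7/79)) = 53/4924 + 32323/((7*(1/79))) = 53/4924 + 32323/(7/79) = 53/4924 + 32323*(79/7) = 53/4924 + 2553517/7 = 12573518079/34468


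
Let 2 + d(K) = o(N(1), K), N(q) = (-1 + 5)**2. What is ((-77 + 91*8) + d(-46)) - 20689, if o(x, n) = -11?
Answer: -20051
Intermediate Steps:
N(q) = 16 (N(q) = 4**2 = 16)
d(K) = -13 (d(K) = -2 - 11 = -13)
((-77 + 91*8) + d(-46)) - 20689 = ((-77 + 91*8) - 13) - 20689 = ((-77 + 728) - 13) - 20689 = (651 - 13) - 20689 = 638 - 20689 = -20051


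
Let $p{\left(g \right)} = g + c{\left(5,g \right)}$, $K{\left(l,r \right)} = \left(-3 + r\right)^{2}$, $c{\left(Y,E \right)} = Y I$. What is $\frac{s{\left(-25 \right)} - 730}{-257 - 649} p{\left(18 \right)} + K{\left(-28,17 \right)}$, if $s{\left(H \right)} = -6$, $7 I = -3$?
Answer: $\frac{220788}{1057} \approx 208.88$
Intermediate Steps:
$I = - \frac{3}{7}$ ($I = \frac{1}{7} \left(-3\right) = - \frac{3}{7} \approx -0.42857$)
$c{\left(Y,E \right)} = - \frac{3 Y}{7}$ ($c{\left(Y,E \right)} = Y \left(- \frac{3}{7}\right) = - \frac{3 Y}{7}$)
$p{\left(g \right)} = - \frac{15}{7} + g$ ($p{\left(g \right)} = g - \frac{15}{7} = - \frac{15}{7} + g$)
$\frac{s{\left(-25 \right)} - 730}{-257 - 649} p{\left(18 \right)} + K{\left(-28,17 \right)} = \frac{-6 - 730}{-257 - 649} \left(- \frac{15}{7} + 18\right) + \left(-3 + 17\right)^{2} = - \frac{736}{-906} \cdot \frac{111}{7} + 14^{2} = \left(-736\right) \left(- \frac{1}{906}\right) \frac{111}{7} + 196 = \frac{368}{453} \cdot \frac{111}{7} + 196 = \frac{13616}{1057} + 196 = \frac{220788}{1057}$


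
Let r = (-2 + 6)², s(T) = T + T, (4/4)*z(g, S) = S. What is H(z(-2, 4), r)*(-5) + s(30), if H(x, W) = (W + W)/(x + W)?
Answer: 52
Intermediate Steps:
z(g, S) = S
s(T) = 2*T
r = 16 (r = 4² = 16)
H(x, W) = 2*W/(W + x) (H(x, W) = (2*W)/(W + x) = 2*W/(W + x))
H(z(-2, 4), r)*(-5) + s(30) = (2*16/(16 + 4))*(-5) + 2*30 = (2*16/20)*(-5) + 60 = (2*16*(1/20))*(-5) + 60 = (8/5)*(-5) + 60 = -8 + 60 = 52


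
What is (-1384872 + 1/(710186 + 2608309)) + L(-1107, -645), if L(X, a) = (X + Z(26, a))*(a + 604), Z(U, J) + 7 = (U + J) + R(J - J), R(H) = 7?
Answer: -4360854190469/3318495 ≈ -1.3141e+6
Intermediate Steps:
Z(U, J) = J + U (Z(U, J) = -7 + ((U + J) + 7) = -7 + ((J + U) + 7) = -7 + (7 + J + U) = J + U)
L(X, a) = (604 + a)*(26 + X + a) (L(X, a) = (X + (a + 26))*(a + 604) = (X + (26 + a))*(604 + a) = (26 + X + a)*(604 + a) = (604 + a)*(26 + X + a))
(-1384872 + 1/(710186 + 2608309)) + L(-1107, -645) = (-1384872 + 1/(710186 + 2608309)) + (15704 + (-645)² + 604*(-1107) + 630*(-645) - 1107*(-645)) = (-1384872 + 1/3318495) + (15704 + 416025 - 668628 - 406350 + 714015) = (-1384872 + 1/3318495) + 70766 = -4595690807639/3318495 + 70766 = -4360854190469/3318495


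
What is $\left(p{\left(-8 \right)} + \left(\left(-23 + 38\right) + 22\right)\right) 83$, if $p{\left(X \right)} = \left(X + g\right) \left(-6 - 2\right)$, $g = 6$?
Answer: $4399$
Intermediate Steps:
$p{\left(X \right)} = -48 - 8 X$ ($p{\left(X \right)} = \left(X + 6\right) \left(-6 - 2\right) = \left(6 + X\right) \left(-8\right) = -48 - 8 X$)
$\left(p{\left(-8 \right)} + \left(\left(-23 + 38\right) + 22\right)\right) 83 = \left(\left(-48 - -64\right) + \left(\left(-23 + 38\right) + 22\right)\right) 83 = \left(\left(-48 + 64\right) + \left(15 + 22\right)\right) 83 = \left(16 + 37\right) 83 = 53 \cdot 83 = 4399$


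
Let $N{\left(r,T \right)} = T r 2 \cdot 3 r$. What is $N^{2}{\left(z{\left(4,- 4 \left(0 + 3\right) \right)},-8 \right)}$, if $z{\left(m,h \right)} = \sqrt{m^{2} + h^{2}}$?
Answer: $58982400$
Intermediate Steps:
$z{\left(m,h \right)} = \sqrt{h^{2} + m^{2}}$
$N{\left(r,T \right)} = 6 T r^{2}$ ($N{\left(r,T \right)} = T 2 r 3 r = T 6 r r = 6 T r r = 6 T r^{2}$)
$N^{2}{\left(z{\left(4,- 4 \left(0 + 3\right) \right)},-8 \right)} = \left(6 \left(-8\right) \left(\sqrt{\left(- 4 \left(0 + 3\right)\right)^{2} + 4^{2}}\right)^{2}\right)^{2} = \left(6 \left(-8\right) \left(\sqrt{\left(\left(-4\right) 3\right)^{2} + 16}\right)^{2}\right)^{2} = \left(6 \left(-8\right) \left(\sqrt{\left(-12\right)^{2} + 16}\right)^{2}\right)^{2} = \left(6 \left(-8\right) \left(\sqrt{144 + 16}\right)^{2}\right)^{2} = \left(6 \left(-8\right) \left(\sqrt{160}\right)^{2}\right)^{2} = \left(6 \left(-8\right) \left(4 \sqrt{10}\right)^{2}\right)^{2} = \left(6 \left(-8\right) 160\right)^{2} = \left(-7680\right)^{2} = 58982400$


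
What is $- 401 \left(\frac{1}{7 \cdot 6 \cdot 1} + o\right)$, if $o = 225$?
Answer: $- \frac{3789851}{42} \approx -90235.0$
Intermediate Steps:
$- 401 \left(\frac{1}{7 \cdot 6 \cdot 1} + o\right) = - 401 \left(\frac{1}{7 \cdot 6 \cdot 1} + 225\right) = - 401 \left(\frac{1}{42 \cdot 1} + 225\right) = - 401 \left(\frac{1}{42} + 225\right) = \left(-401\right) \frac{9451}{42} = - \frac{3789851}{42}$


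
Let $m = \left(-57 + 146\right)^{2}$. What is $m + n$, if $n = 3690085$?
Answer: $3698006$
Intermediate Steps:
$m = 7921$ ($m = 89^{2} = 7921$)
$m + n = 7921 + 3690085 = 3698006$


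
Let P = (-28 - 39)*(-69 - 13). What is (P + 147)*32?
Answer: 180512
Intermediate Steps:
P = 5494 (P = -67*(-82) = 5494)
(P + 147)*32 = (5494 + 147)*32 = 5641*32 = 180512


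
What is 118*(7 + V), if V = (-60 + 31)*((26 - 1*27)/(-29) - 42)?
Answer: 144432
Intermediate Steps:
V = 1217 (V = -29*((26 - 27)*(-1/29) - 42) = -29*(-1*(-1/29) - 42) = -29*(1/29 - 42) = -29*(-1217/29) = 1217)
118*(7 + V) = 118*(7 + 1217) = 118*1224 = 144432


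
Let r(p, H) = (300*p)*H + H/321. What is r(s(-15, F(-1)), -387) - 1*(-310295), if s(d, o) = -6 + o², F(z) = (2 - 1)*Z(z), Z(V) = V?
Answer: 95314936/107 ≈ 8.9079e+5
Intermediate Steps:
F(z) = z (F(z) = (2 - 1)*z = 1*z = z)
r(p, H) = H/321 + 300*H*p (r(p, H) = 300*H*p + H*(1/321) = 300*H*p + H/321 = H/321 + 300*H*p)
r(s(-15, F(-1)), -387) - 1*(-310295) = (1/321)*(-387)*(1 + 96300*(-6 + (-1)²)) - 1*(-310295) = (1/321)*(-387)*(1 + 96300*(-6 + 1)) + 310295 = (1/321)*(-387)*(1 + 96300*(-5)) + 310295 = (1/321)*(-387)*(1 - 481500) + 310295 = (1/321)*(-387)*(-481499) + 310295 = 62113371/107 + 310295 = 95314936/107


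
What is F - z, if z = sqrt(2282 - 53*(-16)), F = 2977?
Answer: 2977 - sqrt(3130) ≈ 2921.1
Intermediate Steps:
z = sqrt(3130) (z = sqrt(2282 + 848) = sqrt(3130) ≈ 55.946)
F - z = 2977 - sqrt(3130)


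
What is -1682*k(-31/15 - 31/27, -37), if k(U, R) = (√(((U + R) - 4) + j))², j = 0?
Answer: 10039858/135 ≈ 74369.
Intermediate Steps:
k(U, R) = -4 + R + U (k(U, R) = (√(((U + R) - 4) + 0))² = (√(((R + U) - 4) + 0))² = (√((-4 + R + U) + 0))² = (√(-4 + R + U))² = -4 + R + U)
-1682*k(-31/15 - 31/27, -37) = -1682*(-4 - 37 + (-31/15 - 31/27)) = -1682*(-4 - 37 - 434/135) = -1682*(-5969/135) = 10039858/135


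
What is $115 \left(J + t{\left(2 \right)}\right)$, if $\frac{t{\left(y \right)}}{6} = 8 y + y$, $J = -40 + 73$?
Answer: $16215$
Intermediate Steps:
$J = 33$
$t{\left(y \right)} = 54 y$ ($t{\left(y \right)} = 6 \left(8 y + y\right) = 6 \cdot 9 y = 54 y$)
$115 \left(J + t{\left(2 \right)}\right) = 115 \left(33 + 54 \cdot 2\right) = 115 \left(33 + 108\right) = 115 \cdot 141 = 16215$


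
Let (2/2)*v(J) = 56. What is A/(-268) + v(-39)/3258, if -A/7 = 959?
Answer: 10942981/436572 ≈ 25.066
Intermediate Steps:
A = -6713 (A = -7*959 = -6713)
v(J) = 56
A/(-268) + v(-39)/3258 = -6713/(-268) + 56/3258 = -6713*(-1/268) + 56*(1/3258) = 6713/268 + 28/1629 = 10942981/436572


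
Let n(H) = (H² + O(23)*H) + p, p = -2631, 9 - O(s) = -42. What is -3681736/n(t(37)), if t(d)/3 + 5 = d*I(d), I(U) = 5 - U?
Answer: -3681736/12538941 ≈ -0.29362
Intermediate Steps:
O(s) = 51 (O(s) = 9 - 1*(-42) = 9 + 42 = 51)
t(d) = -15 + 3*d*(5 - d) (t(d) = -15 + 3*(d*(5 - d)) = -15 + 3*d*(5 - d))
n(H) = -2631 + H² + 51*H (n(H) = (H² + 51*H) - 2631 = -2631 + H² + 51*H)
-3681736/n(t(37)) = -3681736/(-2631 + (-15 - 3*37*(-5 + 37))² + 51*(-15 - 3*37*(-5 + 37))) = -3681736/(-2631 + (-15 - 3*37*32)² + 51*(-15 - 3*37*32)) = -3681736/(-2631 + (-15 - 3552)² + 51*(-15 - 3552)) = -3681736/(-2631 + (-3567)² + 51*(-3567)) = -3681736/(-2631 + 12723489 - 181917) = -3681736/12538941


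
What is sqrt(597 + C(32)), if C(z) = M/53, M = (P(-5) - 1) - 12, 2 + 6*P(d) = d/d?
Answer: sqrt(60345906)/318 ≈ 24.428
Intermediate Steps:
P(d) = -1/6 (P(d) = -1/3 + (d/d)/6 = -1/3 + (1/6)*1 = -1/3 + 1/6 = -1/6)
M = -79/6 (M = (-1/6 - 1) - 12 = -7/6 - 12 = -79/6 ≈ -13.167)
C(z) = -79/318 (C(z) = -79/6/53 = -79/6*1/53 = -79/318)
sqrt(597 + C(32)) = sqrt(597 - 79/318) = sqrt(189767/318) = sqrt(60345906)/318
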